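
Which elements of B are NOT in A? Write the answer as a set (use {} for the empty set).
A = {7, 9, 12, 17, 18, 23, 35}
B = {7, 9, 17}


Set A = {7, 9, 12, 17, 18, 23, 35}
Set B = {7, 9, 17}
Check each element of B against A:
7 ∈ A, 9 ∈ A, 17 ∈ A
Elements of B not in A: {}

{}


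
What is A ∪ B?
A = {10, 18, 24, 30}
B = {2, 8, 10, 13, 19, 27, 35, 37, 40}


Set A = {10, 18, 24, 30}
Set B = {2, 8, 10, 13, 19, 27, 35, 37, 40}
A ∪ B includes all elements in either set.
Elements from A: {10, 18, 24, 30}
Elements from B not already included: {2, 8, 13, 19, 27, 35, 37, 40}
A ∪ B = {2, 8, 10, 13, 18, 19, 24, 27, 30, 35, 37, 40}

{2, 8, 10, 13, 18, 19, 24, 27, 30, 35, 37, 40}


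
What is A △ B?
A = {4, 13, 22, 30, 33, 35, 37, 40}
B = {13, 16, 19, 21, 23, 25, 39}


Set A = {4, 13, 22, 30, 33, 35, 37, 40}
Set B = {13, 16, 19, 21, 23, 25, 39}
A △ B = (A \ B) ∪ (B \ A)
Elements in A but not B: {4, 22, 30, 33, 35, 37, 40}
Elements in B but not A: {16, 19, 21, 23, 25, 39}
A △ B = {4, 16, 19, 21, 22, 23, 25, 30, 33, 35, 37, 39, 40}

{4, 16, 19, 21, 22, 23, 25, 30, 33, 35, 37, 39, 40}


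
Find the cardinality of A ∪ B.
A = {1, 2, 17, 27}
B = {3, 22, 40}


Set A = {1, 2, 17, 27}, |A| = 4
Set B = {3, 22, 40}, |B| = 3
A ∩ B = {}, |A ∩ B| = 0
|A ∪ B| = |A| + |B| - |A ∩ B| = 4 + 3 - 0 = 7

7


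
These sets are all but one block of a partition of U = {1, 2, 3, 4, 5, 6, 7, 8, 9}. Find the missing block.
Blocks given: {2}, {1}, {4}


U = {1, 2, 3, 4, 5, 6, 7, 8, 9}
Shown blocks: {2}, {1}, {4}
A partition's blocks are pairwise disjoint and cover U, so the missing block = U \ (union of shown blocks).
Union of shown blocks: {1, 2, 4}
Missing block = U \ (union) = {3, 5, 6, 7, 8, 9}

{3, 5, 6, 7, 8, 9}


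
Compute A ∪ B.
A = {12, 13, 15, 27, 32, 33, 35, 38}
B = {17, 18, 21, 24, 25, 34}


Set A = {12, 13, 15, 27, 32, 33, 35, 38}
Set B = {17, 18, 21, 24, 25, 34}
A ∪ B includes all elements in either set.
Elements from A: {12, 13, 15, 27, 32, 33, 35, 38}
Elements from B not already included: {17, 18, 21, 24, 25, 34}
A ∪ B = {12, 13, 15, 17, 18, 21, 24, 25, 27, 32, 33, 34, 35, 38}

{12, 13, 15, 17, 18, 21, 24, 25, 27, 32, 33, 34, 35, 38}


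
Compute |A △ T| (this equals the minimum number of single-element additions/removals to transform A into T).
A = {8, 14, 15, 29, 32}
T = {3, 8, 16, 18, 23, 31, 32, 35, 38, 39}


Set A = {8, 14, 15, 29, 32}
Set T = {3, 8, 16, 18, 23, 31, 32, 35, 38, 39}
Elements to remove from A (in A, not in T): {14, 15, 29} → 3 removals
Elements to add to A (in T, not in A): {3, 16, 18, 23, 31, 35, 38, 39} → 8 additions
Total edits = 3 + 8 = 11

11


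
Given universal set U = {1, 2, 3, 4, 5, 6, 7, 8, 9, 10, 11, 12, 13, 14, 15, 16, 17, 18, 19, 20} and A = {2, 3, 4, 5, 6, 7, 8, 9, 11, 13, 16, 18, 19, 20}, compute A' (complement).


Universal set U = {1, 2, 3, 4, 5, 6, 7, 8, 9, 10, 11, 12, 13, 14, 15, 16, 17, 18, 19, 20}
Set A = {2, 3, 4, 5, 6, 7, 8, 9, 11, 13, 16, 18, 19, 20}
A' = U \ A = elements in U but not in A
Checking each element of U:
1 (not in A, include), 2 (in A, exclude), 3 (in A, exclude), 4 (in A, exclude), 5 (in A, exclude), 6 (in A, exclude), 7 (in A, exclude), 8 (in A, exclude), 9 (in A, exclude), 10 (not in A, include), 11 (in A, exclude), 12 (not in A, include), 13 (in A, exclude), 14 (not in A, include), 15 (not in A, include), 16 (in A, exclude), 17 (not in A, include), 18 (in A, exclude), 19 (in A, exclude), 20 (in A, exclude)
A' = {1, 10, 12, 14, 15, 17}

{1, 10, 12, 14, 15, 17}


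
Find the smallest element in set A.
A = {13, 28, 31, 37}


Set A = {13, 28, 31, 37}
Elements in ascending order: 13, 28, 31, 37
The smallest element is 13.

13


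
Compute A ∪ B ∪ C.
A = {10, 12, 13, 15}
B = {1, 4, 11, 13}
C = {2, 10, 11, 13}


Set A = {10, 12, 13, 15}
Set B = {1, 4, 11, 13}
Set C = {2, 10, 11, 13}
First, A ∪ B = {1, 4, 10, 11, 12, 13, 15}
Then, (A ∪ B) ∪ C = {1, 2, 4, 10, 11, 12, 13, 15}

{1, 2, 4, 10, 11, 12, 13, 15}


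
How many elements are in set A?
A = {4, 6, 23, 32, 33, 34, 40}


Set A = {4, 6, 23, 32, 33, 34, 40}
Listing elements: 4, 6, 23, 32, 33, 34, 40
Counting: 7 elements
|A| = 7

7


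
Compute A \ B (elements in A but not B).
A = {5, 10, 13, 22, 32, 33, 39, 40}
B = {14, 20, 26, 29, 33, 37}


Set A = {5, 10, 13, 22, 32, 33, 39, 40}
Set B = {14, 20, 26, 29, 33, 37}
A \ B includes elements in A that are not in B.
Check each element of A:
5 (not in B, keep), 10 (not in B, keep), 13 (not in B, keep), 22 (not in B, keep), 32 (not in B, keep), 33 (in B, remove), 39 (not in B, keep), 40 (not in B, keep)
A \ B = {5, 10, 13, 22, 32, 39, 40}

{5, 10, 13, 22, 32, 39, 40}


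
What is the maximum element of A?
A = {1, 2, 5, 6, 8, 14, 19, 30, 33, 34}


Set A = {1, 2, 5, 6, 8, 14, 19, 30, 33, 34}
Elements in ascending order: 1, 2, 5, 6, 8, 14, 19, 30, 33, 34
The largest element is 34.

34


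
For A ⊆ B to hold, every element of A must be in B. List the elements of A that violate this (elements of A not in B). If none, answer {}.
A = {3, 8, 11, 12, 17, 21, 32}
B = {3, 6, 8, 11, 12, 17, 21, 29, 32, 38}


Set A = {3, 8, 11, 12, 17, 21, 32}
Set B = {3, 6, 8, 11, 12, 17, 21, 29, 32, 38}
Check each element of A against B:
3 ∈ B, 8 ∈ B, 11 ∈ B, 12 ∈ B, 17 ∈ B, 21 ∈ B, 32 ∈ B
Elements of A not in B: {}

{}


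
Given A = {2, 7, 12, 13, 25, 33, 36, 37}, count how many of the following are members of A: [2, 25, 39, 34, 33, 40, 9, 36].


Set A = {2, 7, 12, 13, 25, 33, 36, 37}
Candidates: [2, 25, 39, 34, 33, 40, 9, 36]
Check each candidate:
2 ∈ A, 25 ∈ A, 39 ∉ A, 34 ∉ A, 33 ∈ A, 40 ∉ A, 9 ∉ A, 36 ∈ A
Count of candidates in A: 4

4


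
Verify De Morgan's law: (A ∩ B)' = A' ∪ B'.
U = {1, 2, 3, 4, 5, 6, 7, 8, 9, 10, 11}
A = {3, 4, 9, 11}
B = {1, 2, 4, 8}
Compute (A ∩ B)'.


U = {1, 2, 3, 4, 5, 6, 7, 8, 9, 10, 11}
A = {3, 4, 9, 11}, B = {1, 2, 4, 8}
A ∩ B = {4}
(A ∩ B)' = U \ (A ∩ B) = {1, 2, 3, 5, 6, 7, 8, 9, 10, 11}
Verification via A' ∪ B': A' = {1, 2, 5, 6, 7, 8, 10}, B' = {3, 5, 6, 7, 9, 10, 11}
A' ∪ B' = {1, 2, 3, 5, 6, 7, 8, 9, 10, 11} ✓

{1, 2, 3, 5, 6, 7, 8, 9, 10, 11}


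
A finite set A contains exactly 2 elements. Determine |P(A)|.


The set has 2 elements.
The power set contains all possible subsets.
|P(A)| = 2^|A| = 2^2 = 4

4


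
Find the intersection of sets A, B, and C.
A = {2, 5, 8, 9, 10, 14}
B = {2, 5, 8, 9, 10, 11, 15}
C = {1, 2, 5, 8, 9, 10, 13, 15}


Set A = {2, 5, 8, 9, 10, 14}
Set B = {2, 5, 8, 9, 10, 11, 15}
Set C = {1, 2, 5, 8, 9, 10, 13, 15}
First, A ∩ B = {2, 5, 8, 9, 10}
Then, (A ∩ B) ∩ C = {2, 5, 8, 9, 10}

{2, 5, 8, 9, 10}


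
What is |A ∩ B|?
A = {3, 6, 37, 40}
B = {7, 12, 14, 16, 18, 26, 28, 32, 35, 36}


Set A = {3, 6, 37, 40}
Set B = {7, 12, 14, 16, 18, 26, 28, 32, 35, 36}
A ∩ B = {}
|A ∩ B| = 0

0


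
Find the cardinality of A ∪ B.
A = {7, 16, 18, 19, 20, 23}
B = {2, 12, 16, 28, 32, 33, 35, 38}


Set A = {7, 16, 18, 19, 20, 23}, |A| = 6
Set B = {2, 12, 16, 28, 32, 33, 35, 38}, |B| = 8
A ∩ B = {16}, |A ∩ B| = 1
|A ∪ B| = |A| + |B| - |A ∩ B| = 6 + 8 - 1 = 13

13


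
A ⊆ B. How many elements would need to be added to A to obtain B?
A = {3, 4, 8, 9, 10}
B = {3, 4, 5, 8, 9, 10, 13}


Set A = {3, 4, 8, 9, 10}, |A| = 5
Set B = {3, 4, 5, 8, 9, 10, 13}, |B| = 7
Since A ⊆ B: B \ A = {5, 13}
|B| - |A| = 7 - 5 = 2

2


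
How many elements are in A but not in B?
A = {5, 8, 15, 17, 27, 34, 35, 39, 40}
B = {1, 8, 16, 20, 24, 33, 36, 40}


Set A = {5, 8, 15, 17, 27, 34, 35, 39, 40}
Set B = {1, 8, 16, 20, 24, 33, 36, 40}
A \ B = {5, 15, 17, 27, 34, 35, 39}
|A \ B| = 7

7


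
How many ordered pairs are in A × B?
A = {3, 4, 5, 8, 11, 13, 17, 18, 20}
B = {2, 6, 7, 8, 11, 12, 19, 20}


Set A = {3, 4, 5, 8, 11, 13, 17, 18, 20} has 9 elements.
Set B = {2, 6, 7, 8, 11, 12, 19, 20} has 8 elements.
|A × B| = |A| × |B| = 9 × 8 = 72

72


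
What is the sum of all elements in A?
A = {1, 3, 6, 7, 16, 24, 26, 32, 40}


Set A = {1, 3, 6, 7, 16, 24, 26, 32, 40}
Sum = 1 + 3 + 6 + 7 + 16 + 24 + 26 + 32 + 40 = 155

155


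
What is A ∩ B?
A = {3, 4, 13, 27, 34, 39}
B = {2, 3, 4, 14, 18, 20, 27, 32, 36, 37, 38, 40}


Set A = {3, 4, 13, 27, 34, 39}
Set B = {2, 3, 4, 14, 18, 20, 27, 32, 36, 37, 38, 40}
A ∩ B includes only elements in both sets.
Check each element of A against B:
3 ✓, 4 ✓, 13 ✗, 27 ✓, 34 ✗, 39 ✗
A ∩ B = {3, 4, 27}

{3, 4, 27}


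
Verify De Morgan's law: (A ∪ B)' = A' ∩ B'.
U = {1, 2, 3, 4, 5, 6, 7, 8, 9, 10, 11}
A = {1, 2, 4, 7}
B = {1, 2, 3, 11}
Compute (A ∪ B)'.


U = {1, 2, 3, 4, 5, 6, 7, 8, 9, 10, 11}
A = {1, 2, 4, 7}, B = {1, 2, 3, 11}
A ∪ B = {1, 2, 3, 4, 7, 11}
(A ∪ B)' = U \ (A ∪ B) = {5, 6, 8, 9, 10}
Verification via A' ∩ B': A' = {3, 5, 6, 8, 9, 10, 11}, B' = {4, 5, 6, 7, 8, 9, 10}
A' ∩ B' = {5, 6, 8, 9, 10} ✓

{5, 6, 8, 9, 10}


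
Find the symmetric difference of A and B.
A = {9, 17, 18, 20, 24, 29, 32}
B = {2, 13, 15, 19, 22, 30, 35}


Set A = {9, 17, 18, 20, 24, 29, 32}
Set B = {2, 13, 15, 19, 22, 30, 35}
A △ B = (A \ B) ∪ (B \ A)
Elements in A but not B: {9, 17, 18, 20, 24, 29, 32}
Elements in B but not A: {2, 13, 15, 19, 22, 30, 35}
A △ B = {2, 9, 13, 15, 17, 18, 19, 20, 22, 24, 29, 30, 32, 35}

{2, 9, 13, 15, 17, 18, 19, 20, 22, 24, 29, 30, 32, 35}


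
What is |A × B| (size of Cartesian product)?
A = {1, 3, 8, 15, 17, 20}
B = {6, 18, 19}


Set A = {1, 3, 8, 15, 17, 20} has 6 elements.
Set B = {6, 18, 19} has 3 elements.
|A × B| = |A| × |B| = 6 × 3 = 18

18


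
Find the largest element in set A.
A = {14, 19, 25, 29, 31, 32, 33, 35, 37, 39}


Set A = {14, 19, 25, 29, 31, 32, 33, 35, 37, 39}
Elements in ascending order: 14, 19, 25, 29, 31, 32, 33, 35, 37, 39
The largest element is 39.

39


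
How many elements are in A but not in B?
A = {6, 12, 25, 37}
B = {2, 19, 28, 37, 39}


Set A = {6, 12, 25, 37}
Set B = {2, 19, 28, 37, 39}
A \ B = {6, 12, 25}
|A \ B| = 3

3


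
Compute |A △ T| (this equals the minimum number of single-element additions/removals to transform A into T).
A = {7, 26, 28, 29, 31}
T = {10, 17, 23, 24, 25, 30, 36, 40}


Set A = {7, 26, 28, 29, 31}
Set T = {10, 17, 23, 24, 25, 30, 36, 40}
Elements to remove from A (in A, not in T): {7, 26, 28, 29, 31} → 5 removals
Elements to add to A (in T, not in A): {10, 17, 23, 24, 25, 30, 36, 40} → 8 additions
Total edits = 5 + 8 = 13

13


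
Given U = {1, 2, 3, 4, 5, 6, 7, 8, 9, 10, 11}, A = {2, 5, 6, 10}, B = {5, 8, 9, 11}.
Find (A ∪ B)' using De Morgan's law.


U = {1, 2, 3, 4, 5, 6, 7, 8, 9, 10, 11}
A = {2, 5, 6, 10}, B = {5, 8, 9, 11}
A ∪ B = {2, 5, 6, 8, 9, 10, 11}
(A ∪ B)' = U \ (A ∪ B) = {1, 3, 4, 7}
Verification via A' ∩ B': A' = {1, 3, 4, 7, 8, 9, 11}, B' = {1, 2, 3, 4, 6, 7, 10}
A' ∩ B' = {1, 3, 4, 7} ✓

{1, 3, 4, 7}


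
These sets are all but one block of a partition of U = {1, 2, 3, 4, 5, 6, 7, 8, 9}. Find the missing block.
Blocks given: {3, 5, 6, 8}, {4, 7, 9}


U = {1, 2, 3, 4, 5, 6, 7, 8, 9}
Shown blocks: {3, 5, 6, 8}, {4, 7, 9}
A partition's blocks are pairwise disjoint and cover U, so the missing block = U \ (union of shown blocks).
Union of shown blocks: {3, 4, 5, 6, 7, 8, 9}
Missing block = U \ (union) = {1, 2}

{1, 2}


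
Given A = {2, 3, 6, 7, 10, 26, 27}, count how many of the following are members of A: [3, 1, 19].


Set A = {2, 3, 6, 7, 10, 26, 27}
Candidates: [3, 1, 19]
Check each candidate:
3 ∈ A, 1 ∉ A, 19 ∉ A
Count of candidates in A: 1

1


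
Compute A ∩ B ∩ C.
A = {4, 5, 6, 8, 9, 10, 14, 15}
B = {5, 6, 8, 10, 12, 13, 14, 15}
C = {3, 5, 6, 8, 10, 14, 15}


Set A = {4, 5, 6, 8, 9, 10, 14, 15}
Set B = {5, 6, 8, 10, 12, 13, 14, 15}
Set C = {3, 5, 6, 8, 10, 14, 15}
First, A ∩ B = {5, 6, 8, 10, 14, 15}
Then, (A ∩ B) ∩ C = {5, 6, 8, 10, 14, 15}

{5, 6, 8, 10, 14, 15}


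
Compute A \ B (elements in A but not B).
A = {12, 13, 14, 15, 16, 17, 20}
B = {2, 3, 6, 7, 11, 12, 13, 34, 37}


Set A = {12, 13, 14, 15, 16, 17, 20}
Set B = {2, 3, 6, 7, 11, 12, 13, 34, 37}
A \ B includes elements in A that are not in B.
Check each element of A:
12 (in B, remove), 13 (in B, remove), 14 (not in B, keep), 15 (not in B, keep), 16 (not in B, keep), 17 (not in B, keep), 20 (not in B, keep)
A \ B = {14, 15, 16, 17, 20}

{14, 15, 16, 17, 20}


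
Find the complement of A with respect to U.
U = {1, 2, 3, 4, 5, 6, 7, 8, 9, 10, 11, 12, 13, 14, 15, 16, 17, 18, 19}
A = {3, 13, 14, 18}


Universal set U = {1, 2, 3, 4, 5, 6, 7, 8, 9, 10, 11, 12, 13, 14, 15, 16, 17, 18, 19}
Set A = {3, 13, 14, 18}
A' = U \ A = elements in U but not in A
Checking each element of U:
1 (not in A, include), 2 (not in A, include), 3 (in A, exclude), 4 (not in A, include), 5 (not in A, include), 6 (not in A, include), 7 (not in A, include), 8 (not in A, include), 9 (not in A, include), 10 (not in A, include), 11 (not in A, include), 12 (not in A, include), 13 (in A, exclude), 14 (in A, exclude), 15 (not in A, include), 16 (not in A, include), 17 (not in A, include), 18 (in A, exclude), 19 (not in A, include)
A' = {1, 2, 4, 5, 6, 7, 8, 9, 10, 11, 12, 15, 16, 17, 19}

{1, 2, 4, 5, 6, 7, 8, 9, 10, 11, 12, 15, 16, 17, 19}


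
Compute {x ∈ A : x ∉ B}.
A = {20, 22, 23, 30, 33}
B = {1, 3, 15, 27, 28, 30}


Set A = {20, 22, 23, 30, 33}
Set B = {1, 3, 15, 27, 28, 30}
Check each element of A against B:
20 ∉ B (include), 22 ∉ B (include), 23 ∉ B (include), 30 ∈ B, 33 ∉ B (include)
Elements of A not in B: {20, 22, 23, 33}

{20, 22, 23, 33}


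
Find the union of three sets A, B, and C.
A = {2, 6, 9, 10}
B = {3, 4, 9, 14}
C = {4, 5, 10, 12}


Set A = {2, 6, 9, 10}
Set B = {3, 4, 9, 14}
Set C = {4, 5, 10, 12}
First, A ∪ B = {2, 3, 4, 6, 9, 10, 14}
Then, (A ∪ B) ∪ C = {2, 3, 4, 5, 6, 9, 10, 12, 14}

{2, 3, 4, 5, 6, 9, 10, 12, 14}


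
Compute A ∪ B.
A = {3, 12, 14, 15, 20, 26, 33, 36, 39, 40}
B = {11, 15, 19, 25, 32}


Set A = {3, 12, 14, 15, 20, 26, 33, 36, 39, 40}
Set B = {11, 15, 19, 25, 32}
A ∪ B includes all elements in either set.
Elements from A: {3, 12, 14, 15, 20, 26, 33, 36, 39, 40}
Elements from B not already included: {11, 19, 25, 32}
A ∪ B = {3, 11, 12, 14, 15, 19, 20, 25, 26, 32, 33, 36, 39, 40}

{3, 11, 12, 14, 15, 19, 20, 25, 26, 32, 33, 36, 39, 40}


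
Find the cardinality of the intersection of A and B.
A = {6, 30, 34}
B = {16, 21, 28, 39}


Set A = {6, 30, 34}
Set B = {16, 21, 28, 39}
A ∩ B = {}
|A ∩ B| = 0

0


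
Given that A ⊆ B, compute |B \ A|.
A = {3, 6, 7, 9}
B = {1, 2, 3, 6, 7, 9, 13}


Set A = {3, 6, 7, 9}, |A| = 4
Set B = {1, 2, 3, 6, 7, 9, 13}, |B| = 7
Since A ⊆ B: B \ A = {1, 2, 13}
|B| - |A| = 7 - 4 = 3

3


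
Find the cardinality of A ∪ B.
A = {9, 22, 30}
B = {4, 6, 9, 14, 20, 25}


Set A = {9, 22, 30}, |A| = 3
Set B = {4, 6, 9, 14, 20, 25}, |B| = 6
A ∩ B = {9}, |A ∩ B| = 1
|A ∪ B| = |A| + |B| - |A ∩ B| = 3 + 6 - 1 = 8

8


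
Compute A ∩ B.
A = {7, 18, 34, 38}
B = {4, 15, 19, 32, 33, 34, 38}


Set A = {7, 18, 34, 38}
Set B = {4, 15, 19, 32, 33, 34, 38}
A ∩ B includes only elements in both sets.
Check each element of A against B:
7 ✗, 18 ✗, 34 ✓, 38 ✓
A ∩ B = {34, 38}

{34, 38}


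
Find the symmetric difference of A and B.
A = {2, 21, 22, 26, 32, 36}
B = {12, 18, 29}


Set A = {2, 21, 22, 26, 32, 36}
Set B = {12, 18, 29}
A △ B = (A \ B) ∪ (B \ A)
Elements in A but not B: {2, 21, 22, 26, 32, 36}
Elements in B but not A: {12, 18, 29}
A △ B = {2, 12, 18, 21, 22, 26, 29, 32, 36}

{2, 12, 18, 21, 22, 26, 29, 32, 36}


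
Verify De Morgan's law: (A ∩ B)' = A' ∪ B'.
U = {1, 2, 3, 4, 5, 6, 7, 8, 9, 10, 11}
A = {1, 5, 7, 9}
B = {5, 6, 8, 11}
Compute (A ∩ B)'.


U = {1, 2, 3, 4, 5, 6, 7, 8, 9, 10, 11}
A = {1, 5, 7, 9}, B = {5, 6, 8, 11}
A ∩ B = {5}
(A ∩ B)' = U \ (A ∩ B) = {1, 2, 3, 4, 6, 7, 8, 9, 10, 11}
Verification via A' ∪ B': A' = {2, 3, 4, 6, 8, 10, 11}, B' = {1, 2, 3, 4, 7, 9, 10}
A' ∪ B' = {1, 2, 3, 4, 6, 7, 8, 9, 10, 11} ✓

{1, 2, 3, 4, 6, 7, 8, 9, 10, 11}


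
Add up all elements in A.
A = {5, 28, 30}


Set A = {5, 28, 30}
Sum = 5 + 28 + 30 = 63

63


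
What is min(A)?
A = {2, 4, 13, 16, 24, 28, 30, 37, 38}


Set A = {2, 4, 13, 16, 24, 28, 30, 37, 38}
Elements in ascending order: 2, 4, 13, 16, 24, 28, 30, 37, 38
The smallest element is 2.

2


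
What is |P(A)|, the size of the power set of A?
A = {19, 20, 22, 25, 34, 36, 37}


Set A = {19, 20, 22, 25, 34, 36, 37}
|A| = 7
The power set P(A) contains all subsets of A.
|P(A)| = 2^|A| = 2^7 = 128

128


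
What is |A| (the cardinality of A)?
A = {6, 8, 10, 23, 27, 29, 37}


Set A = {6, 8, 10, 23, 27, 29, 37}
Listing elements: 6, 8, 10, 23, 27, 29, 37
Counting: 7 elements
|A| = 7

7


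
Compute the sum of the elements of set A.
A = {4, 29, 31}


Set A = {4, 29, 31}
Sum = 4 + 29 + 31 = 64

64


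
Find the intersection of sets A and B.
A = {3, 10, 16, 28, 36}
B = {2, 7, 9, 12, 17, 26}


Set A = {3, 10, 16, 28, 36}
Set B = {2, 7, 9, 12, 17, 26}
A ∩ B includes only elements in both sets.
Check each element of A against B:
3 ✗, 10 ✗, 16 ✗, 28 ✗, 36 ✗
A ∩ B = {}

{}


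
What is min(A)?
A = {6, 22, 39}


Set A = {6, 22, 39}
Elements in ascending order: 6, 22, 39
The smallest element is 6.

6


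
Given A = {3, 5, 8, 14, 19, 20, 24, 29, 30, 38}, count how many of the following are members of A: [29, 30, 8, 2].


Set A = {3, 5, 8, 14, 19, 20, 24, 29, 30, 38}
Candidates: [29, 30, 8, 2]
Check each candidate:
29 ∈ A, 30 ∈ A, 8 ∈ A, 2 ∉ A
Count of candidates in A: 3

3


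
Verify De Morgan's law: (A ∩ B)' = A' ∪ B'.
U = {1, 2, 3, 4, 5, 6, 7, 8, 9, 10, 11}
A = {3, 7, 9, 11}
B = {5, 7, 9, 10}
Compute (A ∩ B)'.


U = {1, 2, 3, 4, 5, 6, 7, 8, 9, 10, 11}
A = {3, 7, 9, 11}, B = {5, 7, 9, 10}
A ∩ B = {7, 9}
(A ∩ B)' = U \ (A ∩ B) = {1, 2, 3, 4, 5, 6, 8, 10, 11}
Verification via A' ∪ B': A' = {1, 2, 4, 5, 6, 8, 10}, B' = {1, 2, 3, 4, 6, 8, 11}
A' ∪ B' = {1, 2, 3, 4, 5, 6, 8, 10, 11} ✓

{1, 2, 3, 4, 5, 6, 8, 10, 11}


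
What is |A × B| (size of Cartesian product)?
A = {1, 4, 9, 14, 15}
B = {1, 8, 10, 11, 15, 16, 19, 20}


Set A = {1, 4, 9, 14, 15} has 5 elements.
Set B = {1, 8, 10, 11, 15, 16, 19, 20} has 8 elements.
|A × B| = |A| × |B| = 5 × 8 = 40

40


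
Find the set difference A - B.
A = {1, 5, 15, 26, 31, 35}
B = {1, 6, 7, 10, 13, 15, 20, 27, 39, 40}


Set A = {1, 5, 15, 26, 31, 35}
Set B = {1, 6, 7, 10, 13, 15, 20, 27, 39, 40}
A \ B includes elements in A that are not in B.
Check each element of A:
1 (in B, remove), 5 (not in B, keep), 15 (in B, remove), 26 (not in B, keep), 31 (not in B, keep), 35 (not in B, keep)
A \ B = {5, 26, 31, 35}

{5, 26, 31, 35}


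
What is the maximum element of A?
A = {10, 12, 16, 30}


Set A = {10, 12, 16, 30}
Elements in ascending order: 10, 12, 16, 30
The largest element is 30.

30


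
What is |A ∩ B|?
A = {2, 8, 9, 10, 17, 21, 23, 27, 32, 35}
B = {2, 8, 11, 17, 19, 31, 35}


Set A = {2, 8, 9, 10, 17, 21, 23, 27, 32, 35}
Set B = {2, 8, 11, 17, 19, 31, 35}
A ∩ B = {2, 8, 17, 35}
|A ∩ B| = 4

4


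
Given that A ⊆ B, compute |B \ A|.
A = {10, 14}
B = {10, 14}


Set A = {10, 14}, |A| = 2
Set B = {10, 14}, |B| = 2
Since A ⊆ B: B \ A = {}
|B| - |A| = 2 - 2 = 0

0


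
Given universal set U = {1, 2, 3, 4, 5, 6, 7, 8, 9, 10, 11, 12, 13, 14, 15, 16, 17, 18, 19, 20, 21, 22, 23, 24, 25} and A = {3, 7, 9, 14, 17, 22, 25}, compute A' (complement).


Universal set U = {1, 2, 3, 4, 5, 6, 7, 8, 9, 10, 11, 12, 13, 14, 15, 16, 17, 18, 19, 20, 21, 22, 23, 24, 25}
Set A = {3, 7, 9, 14, 17, 22, 25}
A' = U \ A = elements in U but not in A
Checking each element of U:
1 (not in A, include), 2 (not in A, include), 3 (in A, exclude), 4 (not in A, include), 5 (not in A, include), 6 (not in A, include), 7 (in A, exclude), 8 (not in A, include), 9 (in A, exclude), 10 (not in A, include), 11 (not in A, include), 12 (not in A, include), 13 (not in A, include), 14 (in A, exclude), 15 (not in A, include), 16 (not in A, include), 17 (in A, exclude), 18 (not in A, include), 19 (not in A, include), 20 (not in A, include), 21 (not in A, include), 22 (in A, exclude), 23 (not in A, include), 24 (not in A, include), 25 (in A, exclude)
A' = {1, 2, 4, 5, 6, 8, 10, 11, 12, 13, 15, 16, 18, 19, 20, 21, 23, 24}

{1, 2, 4, 5, 6, 8, 10, 11, 12, 13, 15, 16, 18, 19, 20, 21, 23, 24}


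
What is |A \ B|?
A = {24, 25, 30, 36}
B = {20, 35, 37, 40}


Set A = {24, 25, 30, 36}
Set B = {20, 35, 37, 40}
A \ B = {24, 25, 30, 36}
|A \ B| = 4

4


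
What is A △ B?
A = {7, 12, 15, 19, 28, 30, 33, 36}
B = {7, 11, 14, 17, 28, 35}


Set A = {7, 12, 15, 19, 28, 30, 33, 36}
Set B = {7, 11, 14, 17, 28, 35}
A △ B = (A \ B) ∪ (B \ A)
Elements in A but not B: {12, 15, 19, 30, 33, 36}
Elements in B but not A: {11, 14, 17, 35}
A △ B = {11, 12, 14, 15, 17, 19, 30, 33, 35, 36}

{11, 12, 14, 15, 17, 19, 30, 33, 35, 36}


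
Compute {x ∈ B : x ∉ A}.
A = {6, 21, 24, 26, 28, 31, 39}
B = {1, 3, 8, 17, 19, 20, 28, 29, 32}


Set A = {6, 21, 24, 26, 28, 31, 39}
Set B = {1, 3, 8, 17, 19, 20, 28, 29, 32}
Check each element of B against A:
1 ∉ A (include), 3 ∉ A (include), 8 ∉ A (include), 17 ∉ A (include), 19 ∉ A (include), 20 ∉ A (include), 28 ∈ A, 29 ∉ A (include), 32 ∉ A (include)
Elements of B not in A: {1, 3, 8, 17, 19, 20, 29, 32}

{1, 3, 8, 17, 19, 20, 29, 32}


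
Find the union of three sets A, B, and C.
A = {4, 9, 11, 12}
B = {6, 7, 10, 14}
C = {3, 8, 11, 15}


Set A = {4, 9, 11, 12}
Set B = {6, 7, 10, 14}
Set C = {3, 8, 11, 15}
First, A ∪ B = {4, 6, 7, 9, 10, 11, 12, 14}
Then, (A ∪ B) ∪ C = {3, 4, 6, 7, 8, 9, 10, 11, 12, 14, 15}

{3, 4, 6, 7, 8, 9, 10, 11, 12, 14, 15}


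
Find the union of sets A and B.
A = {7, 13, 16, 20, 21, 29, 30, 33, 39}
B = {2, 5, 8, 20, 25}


Set A = {7, 13, 16, 20, 21, 29, 30, 33, 39}
Set B = {2, 5, 8, 20, 25}
A ∪ B includes all elements in either set.
Elements from A: {7, 13, 16, 20, 21, 29, 30, 33, 39}
Elements from B not already included: {2, 5, 8, 25}
A ∪ B = {2, 5, 7, 8, 13, 16, 20, 21, 25, 29, 30, 33, 39}

{2, 5, 7, 8, 13, 16, 20, 21, 25, 29, 30, 33, 39}


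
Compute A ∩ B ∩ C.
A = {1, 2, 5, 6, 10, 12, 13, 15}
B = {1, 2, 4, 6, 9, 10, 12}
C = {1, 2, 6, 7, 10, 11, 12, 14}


Set A = {1, 2, 5, 6, 10, 12, 13, 15}
Set B = {1, 2, 4, 6, 9, 10, 12}
Set C = {1, 2, 6, 7, 10, 11, 12, 14}
First, A ∩ B = {1, 2, 6, 10, 12}
Then, (A ∩ B) ∩ C = {1, 2, 6, 10, 12}

{1, 2, 6, 10, 12}


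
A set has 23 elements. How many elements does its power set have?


The set has 23 elements.
The power set contains all possible subsets.
|P(A)| = 2^|A| = 2^23 = 8388608

8388608


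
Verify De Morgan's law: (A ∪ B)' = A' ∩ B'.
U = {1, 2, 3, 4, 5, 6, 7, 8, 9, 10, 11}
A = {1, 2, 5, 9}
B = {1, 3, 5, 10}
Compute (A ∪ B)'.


U = {1, 2, 3, 4, 5, 6, 7, 8, 9, 10, 11}
A = {1, 2, 5, 9}, B = {1, 3, 5, 10}
A ∪ B = {1, 2, 3, 5, 9, 10}
(A ∪ B)' = U \ (A ∪ B) = {4, 6, 7, 8, 11}
Verification via A' ∩ B': A' = {3, 4, 6, 7, 8, 10, 11}, B' = {2, 4, 6, 7, 8, 9, 11}
A' ∩ B' = {4, 6, 7, 8, 11} ✓

{4, 6, 7, 8, 11}


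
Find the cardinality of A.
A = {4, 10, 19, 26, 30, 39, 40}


Set A = {4, 10, 19, 26, 30, 39, 40}
Listing elements: 4, 10, 19, 26, 30, 39, 40
Counting: 7 elements
|A| = 7

7


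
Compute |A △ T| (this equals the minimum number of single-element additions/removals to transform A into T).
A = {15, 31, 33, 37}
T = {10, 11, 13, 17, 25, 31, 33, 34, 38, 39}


Set A = {15, 31, 33, 37}
Set T = {10, 11, 13, 17, 25, 31, 33, 34, 38, 39}
Elements to remove from A (in A, not in T): {15, 37} → 2 removals
Elements to add to A (in T, not in A): {10, 11, 13, 17, 25, 34, 38, 39} → 8 additions
Total edits = 2 + 8 = 10

10


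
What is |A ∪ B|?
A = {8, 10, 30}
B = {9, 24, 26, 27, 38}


Set A = {8, 10, 30}, |A| = 3
Set B = {9, 24, 26, 27, 38}, |B| = 5
A ∩ B = {}, |A ∩ B| = 0
|A ∪ B| = |A| + |B| - |A ∩ B| = 3 + 5 - 0 = 8

8


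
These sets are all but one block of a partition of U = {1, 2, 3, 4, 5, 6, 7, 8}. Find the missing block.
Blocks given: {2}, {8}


U = {1, 2, 3, 4, 5, 6, 7, 8}
Shown blocks: {2}, {8}
A partition's blocks are pairwise disjoint and cover U, so the missing block = U \ (union of shown blocks).
Union of shown blocks: {2, 8}
Missing block = U \ (union) = {1, 3, 4, 5, 6, 7}

{1, 3, 4, 5, 6, 7}


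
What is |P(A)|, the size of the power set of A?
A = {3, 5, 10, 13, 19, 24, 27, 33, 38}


Set A = {3, 5, 10, 13, 19, 24, 27, 33, 38}
|A| = 9
The power set P(A) contains all subsets of A.
|P(A)| = 2^|A| = 2^9 = 512

512


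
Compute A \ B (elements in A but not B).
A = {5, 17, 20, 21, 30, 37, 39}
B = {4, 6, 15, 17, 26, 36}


Set A = {5, 17, 20, 21, 30, 37, 39}
Set B = {4, 6, 15, 17, 26, 36}
A \ B includes elements in A that are not in B.
Check each element of A:
5 (not in B, keep), 17 (in B, remove), 20 (not in B, keep), 21 (not in B, keep), 30 (not in B, keep), 37 (not in B, keep), 39 (not in B, keep)
A \ B = {5, 20, 21, 30, 37, 39}

{5, 20, 21, 30, 37, 39}


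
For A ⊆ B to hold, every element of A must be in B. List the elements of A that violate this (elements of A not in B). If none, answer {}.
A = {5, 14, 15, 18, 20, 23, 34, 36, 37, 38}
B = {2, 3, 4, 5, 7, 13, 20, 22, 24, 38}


Set A = {5, 14, 15, 18, 20, 23, 34, 36, 37, 38}
Set B = {2, 3, 4, 5, 7, 13, 20, 22, 24, 38}
Check each element of A against B:
5 ∈ B, 14 ∉ B (include), 15 ∉ B (include), 18 ∉ B (include), 20 ∈ B, 23 ∉ B (include), 34 ∉ B (include), 36 ∉ B (include), 37 ∉ B (include), 38 ∈ B
Elements of A not in B: {14, 15, 18, 23, 34, 36, 37}

{14, 15, 18, 23, 34, 36, 37}


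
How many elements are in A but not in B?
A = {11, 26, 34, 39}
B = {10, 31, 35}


Set A = {11, 26, 34, 39}
Set B = {10, 31, 35}
A \ B = {11, 26, 34, 39}
|A \ B| = 4

4


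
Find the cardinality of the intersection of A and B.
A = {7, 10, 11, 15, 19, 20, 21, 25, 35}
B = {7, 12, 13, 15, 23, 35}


Set A = {7, 10, 11, 15, 19, 20, 21, 25, 35}
Set B = {7, 12, 13, 15, 23, 35}
A ∩ B = {7, 15, 35}
|A ∩ B| = 3

3


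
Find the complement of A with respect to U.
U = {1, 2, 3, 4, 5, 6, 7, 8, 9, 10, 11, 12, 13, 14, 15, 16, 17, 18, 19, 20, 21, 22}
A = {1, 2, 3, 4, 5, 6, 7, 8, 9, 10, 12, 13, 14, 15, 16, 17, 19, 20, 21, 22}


Universal set U = {1, 2, 3, 4, 5, 6, 7, 8, 9, 10, 11, 12, 13, 14, 15, 16, 17, 18, 19, 20, 21, 22}
Set A = {1, 2, 3, 4, 5, 6, 7, 8, 9, 10, 12, 13, 14, 15, 16, 17, 19, 20, 21, 22}
A' = U \ A = elements in U but not in A
Checking each element of U:
1 (in A, exclude), 2 (in A, exclude), 3 (in A, exclude), 4 (in A, exclude), 5 (in A, exclude), 6 (in A, exclude), 7 (in A, exclude), 8 (in A, exclude), 9 (in A, exclude), 10 (in A, exclude), 11 (not in A, include), 12 (in A, exclude), 13 (in A, exclude), 14 (in A, exclude), 15 (in A, exclude), 16 (in A, exclude), 17 (in A, exclude), 18 (not in A, include), 19 (in A, exclude), 20 (in A, exclude), 21 (in A, exclude), 22 (in A, exclude)
A' = {11, 18}

{11, 18}


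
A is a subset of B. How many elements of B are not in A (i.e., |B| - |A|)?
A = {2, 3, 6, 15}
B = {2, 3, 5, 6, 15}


Set A = {2, 3, 6, 15}, |A| = 4
Set B = {2, 3, 5, 6, 15}, |B| = 5
Since A ⊆ B: B \ A = {5}
|B| - |A| = 5 - 4 = 1

1


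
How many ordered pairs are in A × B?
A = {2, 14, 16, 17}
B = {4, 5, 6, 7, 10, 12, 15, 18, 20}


Set A = {2, 14, 16, 17} has 4 elements.
Set B = {4, 5, 6, 7, 10, 12, 15, 18, 20} has 9 elements.
|A × B| = |A| × |B| = 4 × 9 = 36

36


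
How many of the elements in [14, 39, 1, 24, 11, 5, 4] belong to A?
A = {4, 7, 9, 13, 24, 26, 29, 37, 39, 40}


Set A = {4, 7, 9, 13, 24, 26, 29, 37, 39, 40}
Candidates: [14, 39, 1, 24, 11, 5, 4]
Check each candidate:
14 ∉ A, 39 ∈ A, 1 ∉ A, 24 ∈ A, 11 ∉ A, 5 ∉ A, 4 ∈ A
Count of candidates in A: 3

3


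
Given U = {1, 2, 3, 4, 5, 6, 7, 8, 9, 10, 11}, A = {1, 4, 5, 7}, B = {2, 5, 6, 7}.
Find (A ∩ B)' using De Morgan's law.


U = {1, 2, 3, 4, 5, 6, 7, 8, 9, 10, 11}
A = {1, 4, 5, 7}, B = {2, 5, 6, 7}
A ∩ B = {5, 7}
(A ∩ B)' = U \ (A ∩ B) = {1, 2, 3, 4, 6, 8, 9, 10, 11}
Verification via A' ∪ B': A' = {2, 3, 6, 8, 9, 10, 11}, B' = {1, 3, 4, 8, 9, 10, 11}
A' ∪ B' = {1, 2, 3, 4, 6, 8, 9, 10, 11} ✓

{1, 2, 3, 4, 6, 8, 9, 10, 11}


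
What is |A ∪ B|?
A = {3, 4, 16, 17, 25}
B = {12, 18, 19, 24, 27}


Set A = {3, 4, 16, 17, 25}, |A| = 5
Set B = {12, 18, 19, 24, 27}, |B| = 5
A ∩ B = {}, |A ∩ B| = 0
|A ∪ B| = |A| + |B| - |A ∩ B| = 5 + 5 - 0 = 10

10


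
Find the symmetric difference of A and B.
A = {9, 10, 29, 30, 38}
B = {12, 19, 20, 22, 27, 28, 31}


Set A = {9, 10, 29, 30, 38}
Set B = {12, 19, 20, 22, 27, 28, 31}
A △ B = (A \ B) ∪ (B \ A)
Elements in A but not B: {9, 10, 29, 30, 38}
Elements in B but not A: {12, 19, 20, 22, 27, 28, 31}
A △ B = {9, 10, 12, 19, 20, 22, 27, 28, 29, 30, 31, 38}

{9, 10, 12, 19, 20, 22, 27, 28, 29, 30, 31, 38}


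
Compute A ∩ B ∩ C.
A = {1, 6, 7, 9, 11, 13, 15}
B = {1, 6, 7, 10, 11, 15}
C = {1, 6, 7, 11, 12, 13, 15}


Set A = {1, 6, 7, 9, 11, 13, 15}
Set B = {1, 6, 7, 10, 11, 15}
Set C = {1, 6, 7, 11, 12, 13, 15}
First, A ∩ B = {1, 6, 7, 11, 15}
Then, (A ∩ B) ∩ C = {1, 6, 7, 11, 15}

{1, 6, 7, 11, 15}


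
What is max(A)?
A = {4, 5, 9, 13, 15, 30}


Set A = {4, 5, 9, 13, 15, 30}
Elements in ascending order: 4, 5, 9, 13, 15, 30
The largest element is 30.

30


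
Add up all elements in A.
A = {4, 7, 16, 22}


Set A = {4, 7, 16, 22}
Sum = 4 + 7 + 16 + 22 = 49

49


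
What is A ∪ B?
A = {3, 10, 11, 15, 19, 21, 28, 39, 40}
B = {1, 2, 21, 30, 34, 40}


Set A = {3, 10, 11, 15, 19, 21, 28, 39, 40}
Set B = {1, 2, 21, 30, 34, 40}
A ∪ B includes all elements in either set.
Elements from A: {3, 10, 11, 15, 19, 21, 28, 39, 40}
Elements from B not already included: {1, 2, 30, 34}
A ∪ B = {1, 2, 3, 10, 11, 15, 19, 21, 28, 30, 34, 39, 40}

{1, 2, 3, 10, 11, 15, 19, 21, 28, 30, 34, 39, 40}


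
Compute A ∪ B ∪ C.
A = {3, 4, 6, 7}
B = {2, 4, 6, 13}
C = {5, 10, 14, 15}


Set A = {3, 4, 6, 7}
Set B = {2, 4, 6, 13}
Set C = {5, 10, 14, 15}
First, A ∪ B = {2, 3, 4, 6, 7, 13}
Then, (A ∪ B) ∪ C = {2, 3, 4, 5, 6, 7, 10, 13, 14, 15}

{2, 3, 4, 5, 6, 7, 10, 13, 14, 15}


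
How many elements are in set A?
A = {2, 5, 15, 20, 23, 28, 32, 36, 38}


Set A = {2, 5, 15, 20, 23, 28, 32, 36, 38}
Listing elements: 2, 5, 15, 20, 23, 28, 32, 36, 38
Counting: 9 elements
|A| = 9

9


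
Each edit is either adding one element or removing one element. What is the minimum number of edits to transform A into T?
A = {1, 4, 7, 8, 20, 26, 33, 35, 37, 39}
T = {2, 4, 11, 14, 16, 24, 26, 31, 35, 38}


Set A = {1, 4, 7, 8, 20, 26, 33, 35, 37, 39}
Set T = {2, 4, 11, 14, 16, 24, 26, 31, 35, 38}
Elements to remove from A (in A, not in T): {1, 7, 8, 20, 33, 37, 39} → 7 removals
Elements to add to A (in T, not in A): {2, 11, 14, 16, 24, 31, 38} → 7 additions
Total edits = 7 + 7 = 14

14


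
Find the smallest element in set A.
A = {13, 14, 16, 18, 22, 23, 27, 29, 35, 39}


Set A = {13, 14, 16, 18, 22, 23, 27, 29, 35, 39}
Elements in ascending order: 13, 14, 16, 18, 22, 23, 27, 29, 35, 39
The smallest element is 13.

13


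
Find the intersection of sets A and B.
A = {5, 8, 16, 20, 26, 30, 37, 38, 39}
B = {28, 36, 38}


Set A = {5, 8, 16, 20, 26, 30, 37, 38, 39}
Set B = {28, 36, 38}
A ∩ B includes only elements in both sets.
Check each element of A against B:
5 ✗, 8 ✗, 16 ✗, 20 ✗, 26 ✗, 30 ✗, 37 ✗, 38 ✓, 39 ✗
A ∩ B = {38}

{38}


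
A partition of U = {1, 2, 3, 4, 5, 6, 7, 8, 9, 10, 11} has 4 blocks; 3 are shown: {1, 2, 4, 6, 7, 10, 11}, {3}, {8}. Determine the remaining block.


U = {1, 2, 3, 4, 5, 6, 7, 8, 9, 10, 11}
Shown blocks: {1, 2, 4, 6, 7, 10, 11}, {3}, {8}
A partition's blocks are pairwise disjoint and cover U, so the missing block = U \ (union of shown blocks).
Union of shown blocks: {1, 2, 3, 4, 6, 7, 8, 10, 11}
Missing block = U \ (union) = {5, 9}

{5, 9}


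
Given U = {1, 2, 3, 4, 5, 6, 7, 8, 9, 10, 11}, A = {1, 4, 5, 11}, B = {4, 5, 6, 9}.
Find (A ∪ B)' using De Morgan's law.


U = {1, 2, 3, 4, 5, 6, 7, 8, 9, 10, 11}
A = {1, 4, 5, 11}, B = {4, 5, 6, 9}
A ∪ B = {1, 4, 5, 6, 9, 11}
(A ∪ B)' = U \ (A ∪ B) = {2, 3, 7, 8, 10}
Verification via A' ∩ B': A' = {2, 3, 6, 7, 8, 9, 10}, B' = {1, 2, 3, 7, 8, 10, 11}
A' ∩ B' = {2, 3, 7, 8, 10} ✓

{2, 3, 7, 8, 10}


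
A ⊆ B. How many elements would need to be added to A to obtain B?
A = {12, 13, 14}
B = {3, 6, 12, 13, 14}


Set A = {12, 13, 14}, |A| = 3
Set B = {3, 6, 12, 13, 14}, |B| = 5
Since A ⊆ B: B \ A = {3, 6}
|B| - |A| = 5 - 3 = 2

2


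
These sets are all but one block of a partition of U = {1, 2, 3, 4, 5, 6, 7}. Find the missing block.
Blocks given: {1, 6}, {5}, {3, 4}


U = {1, 2, 3, 4, 5, 6, 7}
Shown blocks: {1, 6}, {5}, {3, 4}
A partition's blocks are pairwise disjoint and cover U, so the missing block = U \ (union of shown blocks).
Union of shown blocks: {1, 3, 4, 5, 6}
Missing block = U \ (union) = {2, 7}

{2, 7}


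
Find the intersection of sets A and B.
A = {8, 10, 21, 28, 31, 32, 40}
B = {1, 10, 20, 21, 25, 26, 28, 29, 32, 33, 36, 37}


Set A = {8, 10, 21, 28, 31, 32, 40}
Set B = {1, 10, 20, 21, 25, 26, 28, 29, 32, 33, 36, 37}
A ∩ B includes only elements in both sets.
Check each element of A against B:
8 ✗, 10 ✓, 21 ✓, 28 ✓, 31 ✗, 32 ✓, 40 ✗
A ∩ B = {10, 21, 28, 32}

{10, 21, 28, 32}


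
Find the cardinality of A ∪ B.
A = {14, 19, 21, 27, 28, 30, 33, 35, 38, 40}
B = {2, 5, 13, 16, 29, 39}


Set A = {14, 19, 21, 27, 28, 30, 33, 35, 38, 40}, |A| = 10
Set B = {2, 5, 13, 16, 29, 39}, |B| = 6
A ∩ B = {}, |A ∩ B| = 0
|A ∪ B| = |A| + |B| - |A ∩ B| = 10 + 6 - 0 = 16

16


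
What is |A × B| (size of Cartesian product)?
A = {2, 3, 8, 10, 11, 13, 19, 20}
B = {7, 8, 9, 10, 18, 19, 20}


Set A = {2, 3, 8, 10, 11, 13, 19, 20} has 8 elements.
Set B = {7, 8, 9, 10, 18, 19, 20} has 7 elements.
|A × B| = |A| × |B| = 8 × 7 = 56

56


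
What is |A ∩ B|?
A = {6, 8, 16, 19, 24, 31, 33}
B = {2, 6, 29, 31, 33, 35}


Set A = {6, 8, 16, 19, 24, 31, 33}
Set B = {2, 6, 29, 31, 33, 35}
A ∩ B = {6, 31, 33}
|A ∩ B| = 3

3


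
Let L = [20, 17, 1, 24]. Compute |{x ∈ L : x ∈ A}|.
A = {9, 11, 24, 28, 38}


Set A = {9, 11, 24, 28, 38}
Candidates: [20, 17, 1, 24]
Check each candidate:
20 ∉ A, 17 ∉ A, 1 ∉ A, 24 ∈ A
Count of candidates in A: 1

1


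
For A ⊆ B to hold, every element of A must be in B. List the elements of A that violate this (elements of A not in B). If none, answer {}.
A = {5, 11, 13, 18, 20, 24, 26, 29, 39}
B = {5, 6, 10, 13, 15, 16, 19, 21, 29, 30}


Set A = {5, 11, 13, 18, 20, 24, 26, 29, 39}
Set B = {5, 6, 10, 13, 15, 16, 19, 21, 29, 30}
Check each element of A against B:
5 ∈ B, 11 ∉ B (include), 13 ∈ B, 18 ∉ B (include), 20 ∉ B (include), 24 ∉ B (include), 26 ∉ B (include), 29 ∈ B, 39 ∉ B (include)
Elements of A not in B: {11, 18, 20, 24, 26, 39}

{11, 18, 20, 24, 26, 39}


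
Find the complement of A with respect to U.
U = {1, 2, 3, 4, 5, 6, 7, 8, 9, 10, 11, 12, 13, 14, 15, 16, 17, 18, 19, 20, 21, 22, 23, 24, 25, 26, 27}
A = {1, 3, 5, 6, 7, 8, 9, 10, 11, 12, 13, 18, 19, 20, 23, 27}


Universal set U = {1, 2, 3, 4, 5, 6, 7, 8, 9, 10, 11, 12, 13, 14, 15, 16, 17, 18, 19, 20, 21, 22, 23, 24, 25, 26, 27}
Set A = {1, 3, 5, 6, 7, 8, 9, 10, 11, 12, 13, 18, 19, 20, 23, 27}
A' = U \ A = elements in U but not in A
Checking each element of U:
1 (in A, exclude), 2 (not in A, include), 3 (in A, exclude), 4 (not in A, include), 5 (in A, exclude), 6 (in A, exclude), 7 (in A, exclude), 8 (in A, exclude), 9 (in A, exclude), 10 (in A, exclude), 11 (in A, exclude), 12 (in A, exclude), 13 (in A, exclude), 14 (not in A, include), 15 (not in A, include), 16 (not in A, include), 17 (not in A, include), 18 (in A, exclude), 19 (in A, exclude), 20 (in A, exclude), 21 (not in A, include), 22 (not in A, include), 23 (in A, exclude), 24 (not in A, include), 25 (not in A, include), 26 (not in A, include), 27 (in A, exclude)
A' = {2, 4, 14, 15, 16, 17, 21, 22, 24, 25, 26}

{2, 4, 14, 15, 16, 17, 21, 22, 24, 25, 26}


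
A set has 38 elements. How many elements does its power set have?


The set has 38 elements.
The power set contains all possible subsets.
|P(A)| = 2^|A| = 2^38 = 274877906944

274877906944


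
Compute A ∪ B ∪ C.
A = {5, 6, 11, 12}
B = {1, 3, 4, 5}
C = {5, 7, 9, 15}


Set A = {5, 6, 11, 12}
Set B = {1, 3, 4, 5}
Set C = {5, 7, 9, 15}
First, A ∪ B = {1, 3, 4, 5, 6, 11, 12}
Then, (A ∪ B) ∪ C = {1, 3, 4, 5, 6, 7, 9, 11, 12, 15}

{1, 3, 4, 5, 6, 7, 9, 11, 12, 15}


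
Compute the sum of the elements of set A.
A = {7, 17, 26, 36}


Set A = {7, 17, 26, 36}
Sum = 7 + 17 + 26 + 36 = 86

86


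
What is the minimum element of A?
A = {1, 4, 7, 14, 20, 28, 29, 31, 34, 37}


Set A = {1, 4, 7, 14, 20, 28, 29, 31, 34, 37}
Elements in ascending order: 1, 4, 7, 14, 20, 28, 29, 31, 34, 37
The smallest element is 1.

1


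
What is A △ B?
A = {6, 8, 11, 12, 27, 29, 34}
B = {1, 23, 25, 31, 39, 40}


Set A = {6, 8, 11, 12, 27, 29, 34}
Set B = {1, 23, 25, 31, 39, 40}
A △ B = (A \ B) ∪ (B \ A)
Elements in A but not B: {6, 8, 11, 12, 27, 29, 34}
Elements in B but not A: {1, 23, 25, 31, 39, 40}
A △ B = {1, 6, 8, 11, 12, 23, 25, 27, 29, 31, 34, 39, 40}

{1, 6, 8, 11, 12, 23, 25, 27, 29, 31, 34, 39, 40}


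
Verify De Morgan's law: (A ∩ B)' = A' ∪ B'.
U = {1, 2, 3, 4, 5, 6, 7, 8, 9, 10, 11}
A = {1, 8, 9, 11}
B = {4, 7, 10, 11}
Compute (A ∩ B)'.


U = {1, 2, 3, 4, 5, 6, 7, 8, 9, 10, 11}
A = {1, 8, 9, 11}, B = {4, 7, 10, 11}
A ∩ B = {11}
(A ∩ B)' = U \ (A ∩ B) = {1, 2, 3, 4, 5, 6, 7, 8, 9, 10}
Verification via A' ∪ B': A' = {2, 3, 4, 5, 6, 7, 10}, B' = {1, 2, 3, 5, 6, 8, 9}
A' ∪ B' = {1, 2, 3, 4, 5, 6, 7, 8, 9, 10} ✓

{1, 2, 3, 4, 5, 6, 7, 8, 9, 10}


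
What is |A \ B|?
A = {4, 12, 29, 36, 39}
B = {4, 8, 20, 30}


Set A = {4, 12, 29, 36, 39}
Set B = {4, 8, 20, 30}
A \ B = {12, 29, 36, 39}
|A \ B| = 4

4


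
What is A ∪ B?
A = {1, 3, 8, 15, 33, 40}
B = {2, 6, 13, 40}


Set A = {1, 3, 8, 15, 33, 40}
Set B = {2, 6, 13, 40}
A ∪ B includes all elements in either set.
Elements from A: {1, 3, 8, 15, 33, 40}
Elements from B not already included: {2, 6, 13}
A ∪ B = {1, 2, 3, 6, 8, 13, 15, 33, 40}

{1, 2, 3, 6, 8, 13, 15, 33, 40}


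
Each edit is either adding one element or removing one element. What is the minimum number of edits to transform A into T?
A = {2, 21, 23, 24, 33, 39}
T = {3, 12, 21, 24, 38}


Set A = {2, 21, 23, 24, 33, 39}
Set T = {3, 12, 21, 24, 38}
Elements to remove from A (in A, not in T): {2, 23, 33, 39} → 4 removals
Elements to add to A (in T, not in A): {3, 12, 38} → 3 additions
Total edits = 4 + 3 = 7

7


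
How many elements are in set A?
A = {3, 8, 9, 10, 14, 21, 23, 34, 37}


Set A = {3, 8, 9, 10, 14, 21, 23, 34, 37}
Listing elements: 3, 8, 9, 10, 14, 21, 23, 34, 37
Counting: 9 elements
|A| = 9

9


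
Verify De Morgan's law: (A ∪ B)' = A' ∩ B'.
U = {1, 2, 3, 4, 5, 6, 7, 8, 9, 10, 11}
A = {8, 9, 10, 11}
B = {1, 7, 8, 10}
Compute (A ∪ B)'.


U = {1, 2, 3, 4, 5, 6, 7, 8, 9, 10, 11}
A = {8, 9, 10, 11}, B = {1, 7, 8, 10}
A ∪ B = {1, 7, 8, 9, 10, 11}
(A ∪ B)' = U \ (A ∪ B) = {2, 3, 4, 5, 6}
Verification via A' ∩ B': A' = {1, 2, 3, 4, 5, 6, 7}, B' = {2, 3, 4, 5, 6, 9, 11}
A' ∩ B' = {2, 3, 4, 5, 6} ✓

{2, 3, 4, 5, 6}


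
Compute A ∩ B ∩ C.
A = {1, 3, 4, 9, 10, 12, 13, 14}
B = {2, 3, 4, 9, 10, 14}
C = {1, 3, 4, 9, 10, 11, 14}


Set A = {1, 3, 4, 9, 10, 12, 13, 14}
Set B = {2, 3, 4, 9, 10, 14}
Set C = {1, 3, 4, 9, 10, 11, 14}
First, A ∩ B = {3, 4, 9, 10, 14}
Then, (A ∩ B) ∩ C = {3, 4, 9, 10, 14}

{3, 4, 9, 10, 14}


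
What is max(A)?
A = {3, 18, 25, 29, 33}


Set A = {3, 18, 25, 29, 33}
Elements in ascending order: 3, 18, 25, 29, 33
The largest element is 33.

33


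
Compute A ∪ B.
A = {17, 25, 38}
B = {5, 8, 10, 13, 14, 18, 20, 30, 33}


Set A = {17, 25, 38}
Set B = {5, 8, 10, 13, 14, 18, 20, 30, 33}
A ∪ B includes all elements in either set.
Elements from A: {17, 25, 38}
Elements from B not already included: {5, 8, 10, 13, 14, 18, 20, 30, 33}
A ∪ B = {5, 8, 10, 13, 14, 17, 18, 20, 25, 30, 33, 38}

{5, 8, 10, 13, 14, 17, 18, 20, 25, 30, 33, 38}
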